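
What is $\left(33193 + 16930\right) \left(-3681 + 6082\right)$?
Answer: $120345323$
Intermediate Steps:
$\left(33193 + 16930\right) \left(-3681 + 6082\right) = 50123 \cdot 2401 = 120345323$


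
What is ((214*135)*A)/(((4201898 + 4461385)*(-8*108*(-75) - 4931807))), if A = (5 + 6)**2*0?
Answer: 0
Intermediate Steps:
A = 0 (A = 11**2*0 = 121*0 = 0)
((214*135)*A)/(((4201898 + 4461385)*(-8*108*(-75) - 4931807))) = ((214*135)*0)/(((4201898 + 4461385)*(-8*108*(-75) - 4931807))) = (28890*0)/((8663283*(-864*(-75) - 4931807))) = 0/((8663283*(64800 - 4931807))) = 0/((8663283*(-4867007))) = 0/(-42164259003981) = 0*(-1/42164259003981) = 0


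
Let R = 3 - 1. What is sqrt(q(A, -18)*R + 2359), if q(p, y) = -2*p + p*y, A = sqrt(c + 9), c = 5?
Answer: sqrt(2359 - 40*sqrt(14)) ≈ 47.004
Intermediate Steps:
R = 2
A = sqrt(14) (A = sqrt(5 + 9) = sqrt(14) ≈ 3.7417)
sqrt(q(A, -18)*R + 2359) = sqrt((sqrt(14)*(-2 - 18))*2 + 2359) = sqrt((sqrt(14)*(-20))*2 + 2359) = sqrt(-20*sqrt(14)*2 + 2359) = sqrt(-40*sqrt(14) + 2359) = sqrt(2359 - 40*sqrt(14))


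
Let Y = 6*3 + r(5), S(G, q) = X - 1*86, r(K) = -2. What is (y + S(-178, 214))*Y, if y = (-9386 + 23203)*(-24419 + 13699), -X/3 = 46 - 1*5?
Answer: -2369895184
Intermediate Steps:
X = -123 (X = -3*(46 - 1*5) = -3*(46 - 5) = -3*41 = -123)
S(G, q) = -209 (S(G, q) = -123 - 1*86 = -123 - 86 = -209)
y = -148118240 (y = 13817*(-10720) = -148118240)
Y = 16 (Y = 6*3 - 2 = 18 - 2 = 16)
(y + S(-178, 214))*Y = (-148118240 - 209)*16 = -148118449*16 = -2369895184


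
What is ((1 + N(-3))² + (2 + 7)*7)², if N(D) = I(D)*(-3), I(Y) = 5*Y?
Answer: 4748041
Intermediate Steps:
N(D) = -15*D (N(D) = (5*D)*(-3) = -15*D)
((1 + N(-3))² + (2 + 7)*7)² = ((1 - 15*(-3))² + (2 + 7)*7)² = ((1 + 45)² + 9*7)² = (46² + 63)² = (2116 + 63)² = 2179² = 4748041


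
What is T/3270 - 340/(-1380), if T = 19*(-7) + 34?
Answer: 16253/75210 ≈ 0.21610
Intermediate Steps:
T = -99 (T = -133 + 34 = -99)
T/3270 - 340/(-1380) = -99/3270 - 340/(-1380) = -99*1/3270 - 340*(-1/1380) = -33/1090 + 17/69 = 16253/75210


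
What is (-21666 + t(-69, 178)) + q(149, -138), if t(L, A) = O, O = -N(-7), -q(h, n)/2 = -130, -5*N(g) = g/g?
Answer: -107029/5 ≈ -21406.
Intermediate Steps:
N(g) = -⅕ (N(g) = -g/(5*g) = -⅕*1 = -⅕)
q(h, n) = 260 (q(h, n) = -2*(-130) = 260)
O = ⅕ (O = -1*(-⅕) = ⅕ ≈ 0.20000)
t(L, A) = ⅕
(-21666 + t(-69, 178)) + q(149, -138) = (-21666 + ⅕) + 260 = -108329/5 + 260 = -107029/5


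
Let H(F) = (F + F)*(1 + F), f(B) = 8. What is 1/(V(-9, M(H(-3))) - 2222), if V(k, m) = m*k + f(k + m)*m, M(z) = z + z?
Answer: -1/2246 ≈ -0.00044524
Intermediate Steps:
H(F) = 2*F*(1 + F) (H(F) = (2*F)*(1 + F) = 2*F*(1 + F))
M(z) = 2*z
V(k, m) = 8*m + k*m (V(k, m) = m*k + 8*m = k*m + 8*m = 8*m + k*m)
1/(V(-9, M(H(-3))) - 2222) = 1/((2*(2*(-3)*(1 - 3)))*(8 - 9) - 2222) = 1/((2*(2*(-3)*(-2)))*(-1) - 2222) = 1/((2*12)*(-1) - 2222) = 1/(24*(-1) - 2222) = 1/(-24 - 2222) = 1/(-2246) = -1/2246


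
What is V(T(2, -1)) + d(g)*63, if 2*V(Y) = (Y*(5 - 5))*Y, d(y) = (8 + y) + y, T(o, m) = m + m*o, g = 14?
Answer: 2268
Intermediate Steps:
d(y) = 8 + 2*y
V(Y) = 0 (V(Y) = ((Y*(5 - 5))*Y)/2 = ((Y*0)*Y)/2 = (0*Y)/2 = (1/2)*0 = 0)
V(T(2, -1)) + d(g)*63 = 0 + (8 + 2*14)*63 = 0 + (8 + 28)*63 = 0 + 36*63 = 0 + 2268 = 2268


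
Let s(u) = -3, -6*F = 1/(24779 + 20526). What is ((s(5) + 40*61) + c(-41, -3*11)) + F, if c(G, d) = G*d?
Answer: 1030235699/271830 ≈ 3790.0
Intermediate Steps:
F = -1/271830 (F = -1/(6*(24779 + 20526)) = -⅙/45305 = -⅙*1/45305 = -1/271830 ≈ -3.6788e-6)
((s(5) + 40*61) + c(-41, -3*11)) + F = ((-3 + 40*61) - (-123)*11) - 1/271830 = ((-3 + 2440) - 41*(-33)) - 1/271830 = (2437 + 1353) - 1/271830 = 3790 - 1/271830 = 1030235699/271830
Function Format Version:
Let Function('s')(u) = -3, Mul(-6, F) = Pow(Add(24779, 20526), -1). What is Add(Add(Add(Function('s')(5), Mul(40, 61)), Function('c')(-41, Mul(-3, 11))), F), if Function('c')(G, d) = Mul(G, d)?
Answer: Rational(1030235699, 271830) ≈ 3790.0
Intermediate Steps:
F = Rational(-1, 271830) (F = Mul(Rational(-1, 6), Pow(Add(24779, 20526), -1)) = Mul(Rational(-1, 6), Pow(45305, -1)) = Mul(Rational(-1, 6), Rational(1, 45305)) = Rational(-1, 271830) ≈ -3.6788e-6)
Add(Add(Add(Function('s')(5), Mul(40, 61)), Function('c')(-41, Mul(-3, 11))), F) = Add(Add(Add(-3, Mul(40, 61)), Mul(-41, Mul(-3, 11))), Rational(-1, 271830)) = Add(Add(Add(-3, 2440), Mul(-41, -33)), Rational(-1, 271830)) = Add(Add(2437, 1353), Rational(-1, 271830)) = Add(3790, Rational(-1, 271830)) = Rational(1030235699, 271830)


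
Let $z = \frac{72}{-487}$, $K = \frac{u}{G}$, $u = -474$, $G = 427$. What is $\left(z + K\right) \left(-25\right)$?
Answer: $\frac{6539550}{207949} \approx 31.448$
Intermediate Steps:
$K = - \frac{474}{427} \approx -1.1101$
$z = - \frac{72}{487}$ ($z = 72 \left(- \frac{1}{487}\right) = - \frac{72}{487} \approx -0.14784$)
$\left(z + K\right) \left(-25\right) = \left(- \frac{72}{487} - \frac{474}{427}\right) \left(-25\right) = \left(- \frac{261582}{207949}\right) \left(-25\right) = \frac{6539550}{207949}$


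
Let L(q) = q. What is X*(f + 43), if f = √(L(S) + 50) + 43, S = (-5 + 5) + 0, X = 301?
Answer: 25886 + 1505*√2 ≈ 28014.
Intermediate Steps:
S = 0 (S = 0 + 0 = 0)
f = 43 + 5*√2 (f = √(0 + 50) + 43 = √50 + 43 = 5*√2 + 43 = 43 + 5*√2 ≈ 50.071)
X*(f + 43) = 301*((43 + 5*√2) + 43) = 301*(86 + 5*√2) = 25886 + 1505*√2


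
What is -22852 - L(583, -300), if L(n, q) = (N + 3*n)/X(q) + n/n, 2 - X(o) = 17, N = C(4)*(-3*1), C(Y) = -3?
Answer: -113679/5 ≈ -22736.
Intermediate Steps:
N = 9 (N = -(-9) = -3*(-3) = 9)
X(o) = -15 (X(o) = 2 - 1*17 = 2 - 17 = -15)
L(n, q) = ⅖ - n/5 (L(n, q) = (9 + 3*n)/(-15) + n/n = (9 + 3*n)*(-1/15) + 1 = (-⅗ - n/5) + 1 = ⅖ - n/5)
-22852 - L(583, -300) = -22852 - (⅖ - ⅕*583) = -22852 - (⅖ - 583/5) = -22852 - 1*(-581/5) = -22852 + 581/5 = -113679/5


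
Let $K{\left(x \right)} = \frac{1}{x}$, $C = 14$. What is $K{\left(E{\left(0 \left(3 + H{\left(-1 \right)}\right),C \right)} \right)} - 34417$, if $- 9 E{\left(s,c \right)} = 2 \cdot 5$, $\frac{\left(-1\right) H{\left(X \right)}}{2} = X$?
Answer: $- \frac{344179}{10} \approx -34418.0$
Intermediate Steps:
$H{\left(X \right)} = - 2 X$
$E{\left(s,c \right)} = - \frac{10}{9}$ ($E{\left(s,c \right)} = - \frac{2 \cdot 5}{9} = \left(- \frac{1}{9}\right) 10 = - \frac{10}{9}$)
$K{\left(E{\left(0 \left(3 + H{\left(-1 \right)}\right),C \right)} \right)} - 34417 = \frac{1}{- \frac{10}{9}} - 34417 = - \frac{9}{10} - 34417 = - \frac{344179}{10}$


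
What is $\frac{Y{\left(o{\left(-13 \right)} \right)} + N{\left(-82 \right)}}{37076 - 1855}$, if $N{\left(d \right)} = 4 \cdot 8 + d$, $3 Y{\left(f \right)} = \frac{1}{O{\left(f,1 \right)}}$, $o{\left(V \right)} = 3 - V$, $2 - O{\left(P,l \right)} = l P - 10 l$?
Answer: $- \frac{601}{422652} \approx -0.001422$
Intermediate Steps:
$O{\left(P,l \right)} = 2 + 10 l - P l$ ($O{\left(P,l \right)} = 2 - \left(l P - 10 l\right) = 2 - \left(P l - 10 l\right) = 2 - \left(- 10 l + P l\right) = 2 + 10 l - P l$)
$Y{\left(f \right)} = \frac{1}{3 \left(12 - f\right)}$ ($Y{\left(f \right)} = \frac{1}{3 \left(2 + 10 \cdot 1 - f 1\right)} = \frac{1}{3 \left(2 + 10 - f\right)} = \frac{1}{3 \left(12 - f\right)}$)
$N{\left(d \right)} = 32 + d$
$\frac{Y{\left(o{\left(-13 \right)} \right)} + N{\left(-82 \right)}}{37076 - 1855} = \frac{- \frac{1}{-36 + 3 \left(3 - -13\right)} + \left(32 - 82\right)}{37076 - 1855} = \frac{- \frac{1}{-36 + 3 \left(3 + 13\right)} - 50}{35221} = \left(- \frac{1}{-36 + 3 \cdot 16} - 50\right) \frac{1}{35221} = \left(- \frac{1}{-36 + 48} - 50\right) \frac{1}{35221} = \left(- \frac{1}{12} - 50\right) \frac{1}{35221} = \left(- \frac{601}{12}\right) \frac{1}{35221} = - \frac{601}{422652}$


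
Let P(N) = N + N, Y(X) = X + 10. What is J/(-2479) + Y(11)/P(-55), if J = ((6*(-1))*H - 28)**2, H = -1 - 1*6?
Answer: -73619/272690 ≈ -0.26997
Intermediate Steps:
Y(X) = 10 + X
H = -7 (H = -1 - 6 = -7)
P(N) = 2*N
J = 196 (J = ((6*(-1))*(-7) - 28)**2 = (-6*(-7) - 28)**2 = (42 - 28)**2 = 14**2 = 196)
J/(-2479) + Y(11)/P(-55) = 196/(-2479) + (10 + 11)/((2*(-55))) = 196*(-1/2479) + 21/(-110) = -196/2479 + 21*(-1/110) = -196/2479 - 21/110 = -73619/272690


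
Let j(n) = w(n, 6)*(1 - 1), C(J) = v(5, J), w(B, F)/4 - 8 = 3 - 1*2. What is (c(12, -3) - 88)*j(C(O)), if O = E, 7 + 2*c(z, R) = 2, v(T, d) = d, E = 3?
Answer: 0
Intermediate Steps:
c(z, R) = -5/2 (c(z, R) = -7/2 + (½)*2 = -7/2 + 1 = -5/2)
w(B, F) = 36 (w(B, F) = 32 + 4*(3 - 1*2) = 32 + 4*(3 - 2) = 32 + 4*1 = 32 + 4 = 36)
O = 3
C(J) = J
j(n) = 0 (j(n) = 36*(1 - 1) = 36*0 = 0)
(c(12, -3) - 88)*j(C(O)) = (-5/2 - 88)*0 = -181/2*0 = 0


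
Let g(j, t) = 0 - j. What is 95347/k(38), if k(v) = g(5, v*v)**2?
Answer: 95347/25 ≈ 3813.9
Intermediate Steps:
g(j, t) = -j
k(v) = 25 (k(v) = (-1*5)**2 = (-5)**2 = 25)
95347/k(38) = 95347/25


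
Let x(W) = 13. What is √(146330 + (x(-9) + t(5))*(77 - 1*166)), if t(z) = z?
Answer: 2*√36182 ≈ 380.43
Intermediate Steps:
√(146330 + (x(-9) + t(5))*(77 - 1*166)) = √(146330 + (13 + 5)*(77 - 1*166)) = √(146330 + 18*(77 - 166)) = √(146330 + 18*(-89)) = √(146330 - 1602) = √144728 = 2*√36182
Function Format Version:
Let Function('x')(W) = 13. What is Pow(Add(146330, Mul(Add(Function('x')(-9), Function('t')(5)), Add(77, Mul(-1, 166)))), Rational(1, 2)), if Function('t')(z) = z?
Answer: Mul(2, Pow(36182, Rational(1, 2))) ≈ 380.43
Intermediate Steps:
Pow(Add(146330, Mul(Add(Function('x')(-9), Function('t')(5)), Add(77, Mul(-1, 166)))), Rational(1, 2)) = Pow(Add(146330, Mul(Add(13, 5), Add(77, Mul(-1, 166)))), Rational(1, 2)) = Pow(Add(146330, Mul(18, Add(77, -166))), Rational(1, 2)) = Pow(Add(146330, Mul(18, -89)), Rational(1, 2)) = Pow(Add(146330, -1602), Rational(1, 2)) = Pow(144728, Rational(1, 2)) = Mul(2, Pow(36182, Rational(1, 2)))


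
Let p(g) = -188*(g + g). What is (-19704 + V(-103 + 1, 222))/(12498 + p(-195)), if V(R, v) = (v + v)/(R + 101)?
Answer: -3358/14303 ≈ -0.23478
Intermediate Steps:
V(R, v) = 2*v/(101 + R) (V(R, v) = (2*v)/(101 + R) = 2*v/(101 + R))
p(g) = -376*g
(-19704 + V(-103 + 1, 222))/(12498 + p(-195)) = (-19704 + 2*222/(101 + (-103 + 1)))/(12498 - 376*(-195)) = (-19704 + 2*222/(101 - 102))/(12498 + 73320) = (-19704 + 2*222/(-1))/85818 = (-19704 + 2*222*(-1))*(1/85818) = (-19704 - 444)*(1/85818) = -20148*1/85818 = -3358/14303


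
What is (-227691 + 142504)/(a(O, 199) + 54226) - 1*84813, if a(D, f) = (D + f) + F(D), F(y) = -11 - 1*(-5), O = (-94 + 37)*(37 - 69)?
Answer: -4770222746/56243 ≈ -84815.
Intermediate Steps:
O = 1824 (O = -57*(-32) = 1824)
F(y) = -6 (F(y) = -11 + 5 = -6)
a(D, f) = -6 + D + f (a(D, f) = (D + f) - 6 = -6 + D + f)
(-227691 + 142504)/(a(O, 199) + 54226) - 1*84813 = (-227691 + 142504)/((-6 + 1824 + 199) + 54226) - 1*84813 = -85187/(2017 + 54226) - 84813 = -85187/56243 - 84813 = -4770222746/56243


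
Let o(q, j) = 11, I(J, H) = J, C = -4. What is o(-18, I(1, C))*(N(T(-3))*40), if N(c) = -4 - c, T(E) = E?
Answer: -440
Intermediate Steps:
o(-18, I(1, C))*(N(T(-3))*40) = 11*((-4 - 1*(-3))*40) = 11*((-4 + 3)*40) = 11*(-1*40) = 11*(-40) = -440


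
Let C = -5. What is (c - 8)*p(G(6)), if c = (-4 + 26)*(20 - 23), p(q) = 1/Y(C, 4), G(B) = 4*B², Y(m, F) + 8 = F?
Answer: 37/2 ≈ 18.500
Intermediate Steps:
Y(m, F) = -8 + F
p(q) = -¼ (p(q) = 1/(-8 + 4) = 1/(-4) = -¼)
c = -66 (c = 22*(-3) = -66)
(c - 8)*p(G(6)) = (-66 - 8)*(-¼) = -74*(-¼) = 37/2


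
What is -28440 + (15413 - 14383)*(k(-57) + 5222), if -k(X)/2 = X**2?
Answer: -1342720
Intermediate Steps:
k(X) = -2*X**2
-28440 + (15413 - 14383)*(k(-57) + 5222) = -28440 + (15413 - 14383)*(-2*(-57)**2 + 5222) = -28440 + 1030*(-2*3249 + 5222) = -28440 + 1030*(-6498 + 5222) = -28440 + 1030*(-1276) = -28440 - 1314280 = -1342720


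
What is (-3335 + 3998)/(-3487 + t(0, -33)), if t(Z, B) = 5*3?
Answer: -663/3472 ≈ -0.19096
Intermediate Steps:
t(Z, B) = 15
(-3335 + 3998)/(-3487 + t(0, -33)) = (-3335 + 3998)/(-3487 + 15) = 663/(-3472) = 663*(-1/3472) = -663/3472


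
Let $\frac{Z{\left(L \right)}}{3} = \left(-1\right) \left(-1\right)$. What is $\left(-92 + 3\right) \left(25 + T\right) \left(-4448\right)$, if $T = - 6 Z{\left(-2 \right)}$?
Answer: $2771104$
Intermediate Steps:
$Z{\left(L \right)} = 3$ ($Z{\left(L \right)} = 3 \left(\left(-1\right) \left(-1\right)\right) = 3 \cdot 1 = 3$)
$T = -18$ ($T = \left(-6\right) 3 = -18$)
$\left(-92 + 3\right) \left(25 + T\right) \left(-4448\right) = \left(-92 + 3\right) \left(25 - 18\right) \left(-4448\right) = \left(-89\right) 7 \left(-4448\right) = \left(-623\right) \left(-4448\right) = 2771104$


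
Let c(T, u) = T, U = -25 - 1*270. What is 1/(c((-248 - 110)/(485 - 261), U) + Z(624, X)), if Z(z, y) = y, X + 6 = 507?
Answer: 112/55933 ≈ 0.0020024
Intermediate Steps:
X = 501 (X = -6 + 507 = 501)
U = -295 (U = -25 - 270 = -295)
1/(c((-248 - 110)/(485 - 261), U) + Z(624, X)) = 1/((-248 - 110)/(485 - 261) + 501) = 1/(-358/224 + 501) = 1/(-358*1/224 + 501) = 1/(-179/112 + 501) = 1/(55933/112) = 112/55933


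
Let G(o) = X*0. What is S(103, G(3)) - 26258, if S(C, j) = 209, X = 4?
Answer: -26049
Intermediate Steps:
G(o) = 0 (G(o) = 4*0 = 0)
S(103, G(3)) - 26258 = 209 - 26258 = -26049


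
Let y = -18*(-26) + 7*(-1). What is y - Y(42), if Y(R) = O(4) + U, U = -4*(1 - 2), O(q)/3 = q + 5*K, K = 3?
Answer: 400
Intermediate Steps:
y = 461 (y = 468 - 7 = 461)
O(q) = 45 + 3*q (O(q) = 3*(q + 5*3) = 3*(q + 15) = 3*(15 + q) = 45 + 3*q)
U = 4 (U = -4*(-1) = 4)
Y(R) = 61 (Y(R) = (45 + 3*4) + 4 = (45 + 12) + 4 = 57 + 4 = 61)
y - Y(42) = 461 - 1*61 = 461 - 61 = 400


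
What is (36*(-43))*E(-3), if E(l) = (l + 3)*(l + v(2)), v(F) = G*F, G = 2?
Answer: 0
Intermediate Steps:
v(F) = 2*F
E(l) = (3 + l)*(4 + l) (E(l) = (l + 3)*(l + 2*2) = (3 + l)*(l + 4) = (3 + l)*(4 + l))
(36*(-43))*E(-3) = (36*(-43))*(12 + (-3)² + 7*(-3)) = -1548*(12 + 9 - 21) = -1548*0 = 0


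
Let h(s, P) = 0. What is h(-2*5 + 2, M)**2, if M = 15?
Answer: 0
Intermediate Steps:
h(-2*5 + 2, M)**2 = 0**2 = 0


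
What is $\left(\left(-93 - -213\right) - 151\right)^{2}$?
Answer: $961$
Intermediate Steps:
$\left(\left(-93 - -213\right) - 151\right)^{2} = \left(\left(-93 + 213\right) - 151\right)^{2} = \left(120 - 151\right)^{2} = \left(-31\right)^{2} = 961$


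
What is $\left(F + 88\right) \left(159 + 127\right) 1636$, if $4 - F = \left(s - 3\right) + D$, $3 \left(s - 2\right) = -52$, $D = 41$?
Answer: $\frac{97322368}{3} \approx 3.2441 \cdot 10^{7}$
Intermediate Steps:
$s = - \frac{46}{3}$ ($s = 2 + \frac{1}{3} \left(-52\right) = 2 - \frac{52}{3} = - \frac{46}{3} \approx -15.333$)
$F = - \frac{56}{3}$ ($F = 4 - \left(\left(- \frac{46}{3} - 3\right) + 41\right) = 4 - \left(- \frac{55}{3} + 41\right) = 4 - \frac{68}{3} = - \frac{56}{3} \approx -18.667$)
$\left(F + 88\right) \left(159 + 127\right) 1636 = \left(- \frac{56}{3} + 88\right) \left(159 + 127\right) 1636 = \frac{208}{3} \cdot 286 \cdot 1636 = \frac{59488}{3} \cdot 1636 = \frac{97322368}{3}$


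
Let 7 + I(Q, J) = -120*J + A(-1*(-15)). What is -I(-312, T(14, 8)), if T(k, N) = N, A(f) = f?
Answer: 952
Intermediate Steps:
I(Q, J) = 8 - 120*J (I(Q, J) = -7 + (-120*J - 1*(-15)) = -7 + (-120*J + 15) = -7 + (15 - 120*J) = 8 - 120*J)
-I(-312, T(14, 8)) = -(8 - 120*8) = -(8 - 960) = -1*(-952) = 952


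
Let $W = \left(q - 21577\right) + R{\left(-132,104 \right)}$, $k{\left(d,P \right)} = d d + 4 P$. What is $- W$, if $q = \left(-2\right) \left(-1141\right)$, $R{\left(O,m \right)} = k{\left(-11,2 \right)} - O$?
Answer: $19034$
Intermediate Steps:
$k{\left(d,P \right)} = d^{2} + 4 P$
$R{\left(O,m \right)} = 129 - O$ ($R{\left(O,m \right)} = \left(\left(-11\right)^{2} + 4 \cdot 2\right) - O = \left(121 + 8\right) - O = 129 - O$)
$q = 2282$
$W = -19034$ ($W = \left(2282 - 21577\right) + \left(129 - -132\right) = -19295 + \left(129 + 132\right) = -19295 + 261 = -19034$)
$- W = \left(-1\right) \left(-19034\right) = 19034$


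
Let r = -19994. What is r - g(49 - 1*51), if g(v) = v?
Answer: -19992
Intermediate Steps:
r - g(49 - 1*51) = -19994 - (49 - 1*51) = -19994 - (49 - 51) = -19994 - 1*(-2) = -19994 + 2 = -19992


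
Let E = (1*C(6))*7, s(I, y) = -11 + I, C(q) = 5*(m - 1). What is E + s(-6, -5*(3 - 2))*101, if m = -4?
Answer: -1892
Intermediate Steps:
C(q) = -25 (C(q) = 5*(-4 - 1) = 5*(-5) = -25)
E = -175 (E = (1*(-25))*7 = -25*7 = -175)
E + s(-6, -5*(3 - 2))*101 = -175 + (-11 - 6)*101 = -175 - 17*101 = -175 - 1717 = -1892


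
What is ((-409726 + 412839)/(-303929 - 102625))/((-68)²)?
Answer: -3113/1879905696 ≈ -1.6559e-6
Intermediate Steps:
((-409726 + 412839)/(-303929 - 102625))/((-68)²) = (3113/(-406554))/4624 = (3113*(-1/406554))*(1/4624) = -3113/406554*1/4624 = -3113/1879905696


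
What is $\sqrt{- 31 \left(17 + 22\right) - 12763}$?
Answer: $2 i \sqrt{3493} \approx 118.2 i$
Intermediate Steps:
$\sqrt{- 31 \left(17 + 22\right) - 12763} = \sqrt{\left(-31\right) 39 - 12763} = \sqrt{-1209 - 12763} = \sqrt{-13972} = 2 i \sqrt{3493}$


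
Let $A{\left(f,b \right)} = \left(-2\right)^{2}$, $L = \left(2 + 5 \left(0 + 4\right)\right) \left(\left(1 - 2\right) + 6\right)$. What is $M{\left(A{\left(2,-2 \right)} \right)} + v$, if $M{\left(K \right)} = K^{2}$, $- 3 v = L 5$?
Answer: $- \frac{502}{3} \approx -167.33$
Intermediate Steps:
$L = 110$ ($L = \left(2 + 5 \cdot 4\right) \left(-1 + 6\right) = \left(2 + 20\right) 5 = 22 \cdot 5 = 110$)
$A{\left(f,b \right)} = 4$
$v = - \frac{550}{3}$ ($v = - \frac{110 \cdot 5}{3} = \left(- \frac{1}{3}\right) 550 = - \frac{550}{3} \approx -183.33$)
$M{\left(A{\left(2,-2 \right)} \right)} + v = 4^{2} - \frac{550}{3} = 16 - \frac{550}{3} = - \frac{502}{3}$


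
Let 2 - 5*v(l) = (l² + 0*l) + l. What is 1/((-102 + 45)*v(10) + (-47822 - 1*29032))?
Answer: -5/378114 ≈ -1.3224e-5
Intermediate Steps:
v(l) = ⅖ - l/5 - l²/5 (v(l) = ⅖ - ((l² + 0*l) + l)/5 = ⅖ - ((l² + 0) + l)/5 = ⅖ - (l² + l)/5 = ⅖ - (l + l²)/5 = ⅖ + (-l/5 - l²/5) = ⅖ - l/5 - l²/5)
1/((-102 + 45)*v(10) + (-47822 - 1*29032)) = 1/((-102 + 45)*(⅖ - ⅕*10 - ⅕*10²) + (-47822 - 1*29032)) = 1/(-57*(⅖ - 2 - ⅕*100) + (-47822 - 29032)) = 1/(-57*(⅖ - 2 - 20) - 76854) = 1/(-57*(-108/5) - 76854) = 1/(6156/5 - 76854) = 1/(-378114/5) = -5/378114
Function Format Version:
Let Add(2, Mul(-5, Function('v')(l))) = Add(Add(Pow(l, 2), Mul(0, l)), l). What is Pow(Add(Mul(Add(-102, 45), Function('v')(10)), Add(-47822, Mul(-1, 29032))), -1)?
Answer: Rational(-5, 378114) ≈ -1.3224e-5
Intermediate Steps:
Function('v')(l) = Add(Rational(2, 5), Mul(Rational(-1, 5), l), Mul(Rational(-1, 5), Pow(l, 2))) (Function('v')(l) = Add(Rational(2, 5), Mul(Rational(-1, 5), Add(Add(Pow(l, 2), Mul(0, l)), l))) = Add(Rational(2, 5), Mul(Rational(-1, 5), Add(Add(Pow(l, 2), 0), l))) = Add(Rational(2, 5), Mul(Rational(-1, 5), Add(Pow(l, 2), l))) = Add(Rational(2, 5), Mul(Rational(-1, 5), Add(l, Pow(l, 2)))) = Add(Rational(2, 5), Add(Mul(Rational(-1, 5), l), Mul(Rational(-1, 5), Pow(l, 2)))) = Add(Rational(2, 5), Mul(Rational(-1, 5), l), Mul(Rational(-1, 5), Pow(l, 2))))
Pow(Add(Mul(Add(-102, 45), Function('v')(10)), Add(-47822, Mul(-1, 29032))), -1) = Pow(Add(Mul(Add(-102, 45), Add(Rational(2, 5), Mul(Rational(-1, 5), 10), Mul(Rational(-1, 5), Pow(10, 2)))), Add(-47822, Mul(-1, 29032))), -1) = Pow(Add(Mul(-57, Add(Rational(2, 5), -2, Mul(Rational(-1, 5), 100))), Add(-47822, -29032)), -1) = Pow(Add(Mul(-57, Add(Rational(2, 5), -2, -20)), -76854), -1) = Pow(Add(Mul(-57, Rational(-108, 5)), -76854), -1) = Pow(Add(Rational(6156, 5), -76854), -1) = Pow(Rational(-378114, 5), -1) = Rational(-5, 378114)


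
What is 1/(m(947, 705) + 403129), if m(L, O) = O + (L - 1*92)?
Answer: 1/404689 ≈ 2.4710e-6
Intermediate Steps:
m(L, O) = -92 + L + O (m(L, O) = O + (L - 92) = O + (-92 + L) = -92 + L + O)
1/(m(947, 705) + 403129) = 1/((-92 + 947 + 705) + 403129) = 1/(1560 + 403129) = 1/404689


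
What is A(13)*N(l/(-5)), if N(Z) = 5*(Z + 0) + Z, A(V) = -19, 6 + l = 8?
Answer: 228/5 ≈ 45.600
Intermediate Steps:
l = 2 (l = -6 + 8 = 2)
N(Z) = 6*Z (N(Z) = 5*Z + Z = 6*Z)
A(13)*N(l/(-5)) = -114*2/(-5) = -114*(-1/5*2) = -114*(-2)/5 = -19*(-12/5) = 228/5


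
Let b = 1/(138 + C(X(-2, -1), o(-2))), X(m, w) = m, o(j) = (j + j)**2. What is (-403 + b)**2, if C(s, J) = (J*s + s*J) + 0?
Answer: 889292041/5476 ≈ 1.6240e+5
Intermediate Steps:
o(j) = 4*j**2 (o(j) = (2*j)**2 = 4*j**2)
C(s, J) = 2*J*s (C(s, J) = (J*s + J*s) + 0 = 2*J*s + 0 = 2*J*s)
b = 1/74 (b = 1/(138 + 2*(4*(-2)**2)*(-2)) = 1/(138 + 2*(4*4)*(-2)) = 1/(138 + 2*16*(-2)) = 1/(138 - 64) = 1/74 ≈ 0.013514)
(-403 + b)**2 = (-403 + 1/74)**2 = (-29821/74)**2 = 889292041/5476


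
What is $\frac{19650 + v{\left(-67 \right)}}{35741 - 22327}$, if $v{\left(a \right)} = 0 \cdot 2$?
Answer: $\frac{9825}{6707} \approx 1.4649$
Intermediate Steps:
$v{\left(a \right)} = 0$
$\frac{19650 + v{\left(-67 \right)}}{35741 - 22327} = \frac{19650 + 0}{35741 - 22327} = \frac{19650}{13414} = 19650 \cdot \frac{1}{13414} = \frac{9825}{6707}$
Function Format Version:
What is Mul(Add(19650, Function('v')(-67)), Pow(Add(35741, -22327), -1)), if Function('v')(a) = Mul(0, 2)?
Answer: Rational(9825, 6707) ≈ 1.4649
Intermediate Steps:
Function('v')(a) = 0
Mul(Add(19650, Function('v')(-67)), Pow(Add(35741, -22327), -1)) = Mul(Add(19650, 0), Pow(Add(35741, -22327), -1)) = Mul(19650, Pow(13414, -1)) = Mul(19650, Rational(1, 13414)) = Rational(9825, 6707)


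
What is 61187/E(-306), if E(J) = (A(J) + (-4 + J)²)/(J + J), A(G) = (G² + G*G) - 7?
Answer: -4160716/31485 ≈ -132.15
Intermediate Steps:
A(G) = -7 + 2*G² (A(G) = (G² + G²) - 7 = 2*G² - 7 = -7 + 2*G²)
E(J) = (-7 + (-4 + J)² + 2*J²)/(2*J) (E(J) = ((-7 + 2*J²) + (-4 + J)²)/(J + J) = (-7 + (-4 + J)² + 2*J²)/((2*J)) = (-7 + (-4 + J)² + 2*J²)*(1/(2*J)) = (-7 + (-4 + J)² + 2*J²)/(2*J))
61187/E(-306) = 61187/(-4 + (3/2)*(-306) + (9/2)/(-306)) = 61187/(-4 - 459 + (9/2)*(-1/306)) = 61187/(-4 - 459 - 1/68) = 61187/(-31485/68) = 61187*(-68/31485) = -4160716/31485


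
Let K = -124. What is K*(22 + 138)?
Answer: -19840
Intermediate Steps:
K*(22 + 138) = -124*(22 + 138) = -124*160 = -19840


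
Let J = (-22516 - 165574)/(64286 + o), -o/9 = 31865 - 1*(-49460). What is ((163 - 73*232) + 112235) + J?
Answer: 9104906044/95377 ≈ 95462.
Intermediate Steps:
o = -731925 (o = -9*(31865 - 1*(-49460)) = -9*(31865 + 49460) = -9*81325 = -731925)
J = 26870/95377 (J = (-22516 - 165574)/(64286 - 731925) = -188090/(-667639) = -188090*(-1/667639) = 26870/95377 ≈ 0.28172)
((163 - 73*232) + 112235) + J = ((163 - 73*232) + 112235) + 26870/95377 = ((163 - 16936) + 112235) + 26870/95377 = (-16773 + 112235) + 26870/95377 = 95462 + 26870/95377 = 9104906044/95377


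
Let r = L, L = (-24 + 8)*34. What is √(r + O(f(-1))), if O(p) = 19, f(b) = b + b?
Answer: 5*I*√21 ≈ 22.913*I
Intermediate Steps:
f(b) = 2*b
L = -544 (L = -16*34 = -544)
r = -544
√(r + O(f(-1))) = √(-544 + 19) = √(-525) = 5*I*√21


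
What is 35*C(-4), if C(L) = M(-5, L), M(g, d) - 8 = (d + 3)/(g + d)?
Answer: 2555/9 ≈ 283.89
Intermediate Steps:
M(g, d) = 8 + (3 + d)/(d + g) (M(g, d) = 8 + (d + 3)/(g + d) = 8 + (3 + d)/(d + g))
C(L) = (-37 + 9*L)/(-5 + L) (C(L) = (3 + 8*(-5) + 9*L)/(L - 5) = (3 - 40 + 9*L)/(-5 + L) = (-37 + 9*L)/(-5 + L))
35*C(-4) = 35*((-37 + 9*(-4))/(-5 - 4)) = 35*((-37 - 36)/(-9)) = 35*(-⅑*(-73)) = 35*(73/9) = 2555/9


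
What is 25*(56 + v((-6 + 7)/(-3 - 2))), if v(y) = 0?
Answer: 1400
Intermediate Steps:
25*(56 + v((-6 + 7)/(-3 - 2))) = 25*(56 + 0) = 25*56 = 1400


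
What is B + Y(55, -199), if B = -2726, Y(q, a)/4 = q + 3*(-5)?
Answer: -2566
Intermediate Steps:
Y(q, a) = -60 + 4*q (Y(q, a) = 4*(q + 3*(-5)) = 4*(q - 15) = 4*(-15 + q) = -60 + 4*q)
B + Y(55, -199) = -2726 + (-60 + 4*55) = -2726 + (-60 + 220) = -2726 + 160 = -2566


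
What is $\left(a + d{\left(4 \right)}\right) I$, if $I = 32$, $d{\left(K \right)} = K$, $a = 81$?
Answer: $2720$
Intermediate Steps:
$\left(a + d{\left(4 \right)}\right) I = \left(81 + 4\right) 32 = 85 \cdot 32 = 2720$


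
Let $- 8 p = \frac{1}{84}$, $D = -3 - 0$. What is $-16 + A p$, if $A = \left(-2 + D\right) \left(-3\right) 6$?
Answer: $- \frac{1807}{112} \approx -16.134$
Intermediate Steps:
$D = -3$ ($D = -3 + 0 = -3$)
$A = 90$ ($A = \left(-2 - 3\right) \left(-3\right) 6 = \left(-5\right) \left(-3\right) 6 = 15 \cdot 6 = 90$)
$p = - \frac{1}{672}$ ($p = - \frac{1}{8 \cdot 84} = \left(- \frac{1}{8}\right) \frac{1}{84} = - \frac{1}{672} \approx -0.0014881$)
$-16 + A p = -16 + 90 \left(- \frac{1}{672}\right) = -16 - \frac{15}{112} = - \frac{1807}{112}$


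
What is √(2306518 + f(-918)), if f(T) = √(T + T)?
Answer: √(2306518 + 6*I*√51) ≈ 1518.7 + 0.01*I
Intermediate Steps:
f(T) = √2*√T (f(T) = √(2*T) = √2*√T)
√(2306518 + f(-918)) = √(2306518 + √2*√(-918)) = √(2306518 + √2*(3*I*√102)) = √(2306518 + 6*I*√51)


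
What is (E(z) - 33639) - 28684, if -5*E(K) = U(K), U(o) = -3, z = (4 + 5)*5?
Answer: -311612/5 ≈ -62322.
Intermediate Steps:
z = 45 (z = 9*5 = 45)
E(K) = ⅗ (E(K) = -⅕*(-3) = ⅗)
(E(z) - 33639) - 28684 = (⅗ - 33639) - 28684 = -168192/5 - 28684 = -311612/5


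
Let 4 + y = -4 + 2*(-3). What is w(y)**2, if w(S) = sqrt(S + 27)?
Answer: 13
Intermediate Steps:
y = -14 (y = -4 + (-4 + 2*(-3)) = -4 + (-4 - 6) = -4 - 10 = -14)
w(S) = sqrt(27 + S)
w(y)**2 = (sqrt(27 - 14))**2 = (sqrt(13))**2 = 13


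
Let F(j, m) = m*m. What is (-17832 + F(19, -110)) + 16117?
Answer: 10385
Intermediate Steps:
F(j, m) = m**2
(-17832 + F(19, -110)) + 16117 = (-17832 + (-110)**2) + 16117 = (-17832 + 12100) + 16117 = -5732 + 16117 = 10385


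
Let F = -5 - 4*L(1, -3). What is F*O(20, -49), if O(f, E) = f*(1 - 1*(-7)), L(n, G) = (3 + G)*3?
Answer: -800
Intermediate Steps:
L(n, G) = 9 + 3*G
O(f, E) = 8*f (O(f, E) = f*(1 + 7) = f*8 = 8*f)
F = -5 (F = -5 - 4*(9 + 3*(-3)) = -5 - 4*(9 - 9) = -5 - 4*0 = -5 + 0 = -5)
F*O(20, -49) = -40*20 = -5*160 = -800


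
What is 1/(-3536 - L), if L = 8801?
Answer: -1/12337 ≈ -8.1057e-5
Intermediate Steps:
1/(-3536 - L) = 1/(-3536 - 1*8801) = 1/(-3536 - 8801) = 1/(-12337) = -1/12337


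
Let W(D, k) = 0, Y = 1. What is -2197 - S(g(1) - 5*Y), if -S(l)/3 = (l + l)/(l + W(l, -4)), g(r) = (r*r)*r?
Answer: -2191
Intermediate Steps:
g(r) = r³ (g(r) = r²*r = r³)
S(l) = -6 (S(l) = -3*(l + l)/(l + 0) = -3*2*l/l = -3*2 = -6)
-2197 - S(g(1) - 5*Y) = -2197 - 1*(-6) = -2197 + 6 = -2191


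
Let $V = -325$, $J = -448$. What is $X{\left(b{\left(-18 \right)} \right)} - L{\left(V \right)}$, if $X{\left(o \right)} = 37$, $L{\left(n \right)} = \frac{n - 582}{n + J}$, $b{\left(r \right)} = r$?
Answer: $\frac{27694}{773} \approx 35.827$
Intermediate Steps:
$L{\left(n \right)} = \frac{-582 + n}{-448 + n}$ ($L{\left(n \right)} = \frac{n - 582}{n - 448} = \frac{-582 + n}{-448 + n}$)
$X{\left(b{\left(-18 \right)} \right)} - L{\left(V \right)} = 37 - \frac{-582 - 325}{-448 - 325} = 37 - \frac{1}{-773} \left(-907\right) = 37 - \left(- \frac{1}{773}\right) \left(-907\right) = 37 - \frac{907}{773} = \frac{27694}{773}$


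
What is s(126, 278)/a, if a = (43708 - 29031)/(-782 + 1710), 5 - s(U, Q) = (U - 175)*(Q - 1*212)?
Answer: 3005792/14677 ≈ 204.80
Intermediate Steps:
s(U, Q) = 5 - (-212 + Q)*(-175 + U) (s(U, Q) = 5 - (U - 175)*(Q - 1*212) = 5 - (-175 + U)*(Q - 212) = 5 - (-175 + U)*(-212 + Q) = 5 - (-212 + Q)*(-175 + U))
a = 14677/928 ≈ 15.816
s(126, 278)/a = (-37095 + 175*278 + 212*126 - 1*278*126)/(14677/928) = (-37095 + 48650 + 26712 - 35028)*(928/14677) = 3239*(928/14677) = 3005792/14677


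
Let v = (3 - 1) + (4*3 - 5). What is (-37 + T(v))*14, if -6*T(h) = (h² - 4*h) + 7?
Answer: -1918/3 ≈ -639.33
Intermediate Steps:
v = 9 (v = 2 + (12 - 5) = 2 + 7 = 9)
T(h) = -7/6 - h²/6 + 2*h/3 (T(h) = -((h² - 4*h) + 7)/6 = -(7 + h² - 4*h)/6 = -7/6 - h²/6 + 2*h/3)
(-37 + T(v))*14 = (-37 + (-7/6 - ⅙*9² + (⅔)*9))*14 = (-37 + (-7/6 - ⅙*81 + 6))*14 = (-37 + (-7/6 - 27/2 + 6))*14 = (-37 - 26/3)*14 = -137/3*14 = -1918/3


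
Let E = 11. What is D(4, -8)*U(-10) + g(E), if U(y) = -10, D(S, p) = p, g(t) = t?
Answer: 91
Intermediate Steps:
D(4, -8)*U(-10) + g(E) = -8*(-10) + 11 = 80 + 11 = 91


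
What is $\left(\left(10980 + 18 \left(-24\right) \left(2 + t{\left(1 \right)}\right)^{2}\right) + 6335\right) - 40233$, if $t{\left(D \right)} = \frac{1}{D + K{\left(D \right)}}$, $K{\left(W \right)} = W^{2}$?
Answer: $-25618$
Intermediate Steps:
$t{\left(D \right)} = \frac{1}{D + D^{2}}$
$\left(\left(10980 + 18 \left(-24\right) \left(2 + t{\left(1 \right)}\right)^{2}\right) + 6335\right) - 40233 = \left(\left(10980 + 18 \left(-24\right) \left(2 + \frac{1}{1 \left(1 + 1\right)}\right)^{2}\right) + 6335\right) - 40233 = \left(\left(10980 - 432 \left(2 + 1 \cdot \frac{1}{2}\right)^{2}\right) + 6335\right) - 40233 = \left(\left(10980 - 432 \left(2 + \frac{1}{2}\right)^{2}\right) + 6335\right) - 40233 = \left(\left(10980 - 432 \left(\frac{5}{2}\right)^{2}\right) + 6335\right) - 40233 = \left(\left(10980 - 2700\right) + 6335\right) - 40233 = \left(8280 + 6335\right) - 40233 = 14615 - 40233 = -25618$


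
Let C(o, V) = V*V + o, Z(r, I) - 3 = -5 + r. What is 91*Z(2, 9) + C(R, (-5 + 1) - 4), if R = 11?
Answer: 75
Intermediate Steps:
Z(r, I) = -2 + r (Z(r, I) = 3 + (-5 + r) = -2 + r)
C(o, V) = o + V² (C(o, V) = V² + o = o + V²)
91*Z(2, 9) + C(R, (-5 + 1) - 4) = 91*(-2 + 2) + (11 + ((-5 + 1) - 4)²) = 91*0 + (11 + (-4 - 4)²) = 0 + (11 + (-8)²) = 0 + (11 + 64) = 0 + 75 = 75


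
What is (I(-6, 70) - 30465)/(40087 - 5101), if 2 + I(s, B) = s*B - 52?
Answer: -10313/11662 ≈ -0.88433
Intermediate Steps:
I(s, B) = -54 + B*s (I(s, B) = -2 + (s*B - 52) = -2 + (B*s - 52) = -2 + (-52 + B*s) = -54 + B*s)
(I(-6, 70) - 30465)/(40087 - 5101) = ((-54 + 70*(-6)) - 30465)/(40087 - 5101) = ((-54 - 420) - 30465)/34986 = (-474 - 30465)*(1/34986) = -30939*1/34986 = -10313/11662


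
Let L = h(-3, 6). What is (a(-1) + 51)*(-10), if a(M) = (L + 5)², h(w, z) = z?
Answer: -1720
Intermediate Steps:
L = 6
a(M) = 121 (a(M) = (6 + 5)² = 11² = 121)
(a(-1) + 51)*(-10) = (121 + 51)*(-10) = 172*(-10) = -1720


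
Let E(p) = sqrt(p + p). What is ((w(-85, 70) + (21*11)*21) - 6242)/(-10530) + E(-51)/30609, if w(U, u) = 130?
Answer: 97/810 + I*sqrt(102)/30609 ≈ 0.11975 + 0.00032995*I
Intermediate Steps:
E(p) = sqrt(2)*sqrt(p) (E(p) = sqrt(2*p) = sqrt(2)*sqrt(p))
((w(-85, 70) + (21*11)*21) - 6242)/(-10530) + E(-51)/30609 = ((130 + (21*11)*21) - 6242)/(-10530) + (sqrt(2)*sqrt(-51))/30609 = ((130 + 231*21) - 6242)*(-1/10530) + (sqrt(2)*(I*sqrt(51)))*(1/30609) = ((130 + 4851) - 6242)*(-1/10530) + (I*sqrt(102))*(1/30609) = (4981 - 6242)*(-1/10530) + I*sqrt(102)/30609 = -1261*(-1/10530) + I*sqrt(102)/30609 = 97/810 + I*sqrt(102)/30609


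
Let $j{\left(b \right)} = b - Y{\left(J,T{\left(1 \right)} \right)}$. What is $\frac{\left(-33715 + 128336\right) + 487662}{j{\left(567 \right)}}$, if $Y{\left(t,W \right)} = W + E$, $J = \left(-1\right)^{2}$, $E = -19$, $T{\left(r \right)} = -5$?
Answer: $\frac{582283}{591} \approx 985.25$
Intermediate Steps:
$J = 1$
$Y{\left(t,W \right)} = -19 + W$ ($Y{\left(t,W \right)} = W - 19 = -19 + W$)
$j{\left(b \right)} = 24 + b$ ($j{\left(b \right)} = b - \left(-19 - 5\right) = b - -24 = b + 24 = 24 + b$)
$\frac{\left(-33715 + 128336\right) + 487662}{j{\left(567 \right)}} = \frac{\left(-33715 + 128336\right) + 487662}{24 + 567} = \frac{94621 + 487662}{591} = 582283 \cdot \frac{1}{591} = \frac{582283}{591}$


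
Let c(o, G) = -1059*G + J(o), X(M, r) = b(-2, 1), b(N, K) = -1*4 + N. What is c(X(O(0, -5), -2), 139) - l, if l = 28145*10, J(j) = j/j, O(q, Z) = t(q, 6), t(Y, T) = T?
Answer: -428650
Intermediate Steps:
O(q, Z) = 6
b(N, K) = -4 + N
X(M, r) = -6 (X(M, r) = -4 - 2 = -6)
J(j) = 1
c(o, G) = 1 - 1059*G (c(o, G) = -1059*G + 1 = 1 - 1059*G)
l = 281450
c(X(O(0, -5), -2), 139) - l = (1 - 1059*139) - 1*281450 = (1 - 147201) - 281450 = -147200 - 281450 = -428650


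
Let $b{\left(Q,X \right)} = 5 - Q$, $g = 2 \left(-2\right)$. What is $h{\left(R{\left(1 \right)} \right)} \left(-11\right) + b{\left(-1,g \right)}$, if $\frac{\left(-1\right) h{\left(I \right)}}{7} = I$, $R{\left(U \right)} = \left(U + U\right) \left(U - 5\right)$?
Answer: $-610$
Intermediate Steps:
$g = -4$
$R{\left(U \right)} = 2 U \left(-5 + U\right)$
$h{\left(I \right)} = - 7 I$
$h{\left(R{\left(1 \right)} \right)} \left(-11\right) + b{\left(-1,g \right)} = - 7 \cdot 2 \cdot 1 \left(-5 + 1\right) \left(-11\right) + \left(5 - -1\right) = - 7 \cdot 2 \cdot 1 \left(-4\right) \left(-11\right) + \left(5 + 1\right) = \left(-7\right) \left(-8\right) \left(-11\right) + 6 = 56 \left(-11\right) + 6 = -616 + 6 = -610$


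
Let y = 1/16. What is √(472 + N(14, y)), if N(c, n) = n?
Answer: √7553/4 ≈ 21.727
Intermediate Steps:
y = 1/16 ≈ 0.062500
√(472 + N(14, y)) = √(472 + 1/16) = √(7553/16) = √7553/4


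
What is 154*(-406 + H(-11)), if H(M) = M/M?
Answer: -62370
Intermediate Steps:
H(M) = 1
154*(-406 + H(-11)) = 154*(-406 + 1) = 154*(-405) = -62370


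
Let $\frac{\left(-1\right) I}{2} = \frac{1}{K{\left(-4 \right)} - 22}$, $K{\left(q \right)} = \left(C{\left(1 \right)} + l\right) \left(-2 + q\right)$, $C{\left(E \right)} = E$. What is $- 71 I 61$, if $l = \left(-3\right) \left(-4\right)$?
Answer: $- \frac{4331}{50} \approx -86.62$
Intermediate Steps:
$l = 12$
$K{\left(q \right)} = -26 + 13 q$ ($K{\left(q \right)} = \left(1 + 12\right) \left(-2 + q\right) = 13 \left(-2 + q\right) = -26 + 13 q$)
$I = \frac{1}{50}$ ($I = - \frac{2}{\left(-26 + 13 \left(-4\right)\right) - 22} = - \frac{2}{\left(-26 - 52\right) - 22} = - \frac{2}{-78 - 22} = - \frac{2}{-100} = \left(-2\right) \left(- \frac{1}{100}\right) = \frac{1}{50} \approx 0.02$)
$- 71 I 61 = \left(-71\right) \frac{1}{50} \cdot 61 = \left(- \frac{71}{50}\right) 61 = - \frac{4331}{50}$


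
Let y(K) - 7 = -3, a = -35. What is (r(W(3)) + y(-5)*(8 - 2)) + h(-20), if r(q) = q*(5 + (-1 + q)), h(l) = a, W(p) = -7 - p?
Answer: 49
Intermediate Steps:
y(K) = 4 (y(K) = 7 - 3 = 4)
h(l) = -35
r(q) = q*(4 + q)
(r(W(3)) + y(-5)*(8 - 2)) + h(-20) = ((-7 - 1*3)*(4 + (-7 - 1*3)) + 4*(8 - 2)) - 35 = ((-7 - 3)*(4 + (-7 - 3)) + 4*6) - 35 = (-10*(4 - 10) + 24) - 35 = (-10*(-6) + 24) - 35 = (60 + 24) - 35 = 84 - 35 = 49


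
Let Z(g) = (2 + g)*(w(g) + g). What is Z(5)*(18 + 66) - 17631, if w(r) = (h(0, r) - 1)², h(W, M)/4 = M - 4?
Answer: -9399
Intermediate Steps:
h(W, M) = -16 + 4*M (h(W, M) = 4*(M - 4) = 4*(-4 + M) = -16 + 4*M)
w(r) = (-17 + 4*r)² (w(r) = ((-16 + 4*r) - 1)² = (-17 + 4*r)²)
Z(g) = (2 + g)*(g + (-17 + 4*g)²) (Z(g) = (2 + g)*((-17 + 4*g)² + g) = (2 + g)*(g + (-17 + 4*g)²))
Z(5)*(18 + 66) - 17631 = (578 - 103*5² + 16*5³ + 19*5)*(18 + 66) - 17631 = (578 - 103*25 + 16*125 + 95)*84 - 17631 = (578 - 2575 + 2000 + 95)*84 - 17631 = 98*84 - 17631 = 8232 - 17631 = -9399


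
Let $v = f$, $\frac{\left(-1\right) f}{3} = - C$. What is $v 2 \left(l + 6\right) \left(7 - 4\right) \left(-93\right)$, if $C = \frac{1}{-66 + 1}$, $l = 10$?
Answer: $\frac{26784}{65} \approx 412.06$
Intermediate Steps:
$C = - \frac{1}{65}$ ($C = \frac{1}{-65} = - \frac{1}{65} \approx -0.015385$)
$f = - \frac{3}{65}$ ($f = - 3 \left(\left(-1\right) \left(- \frac{1}{65}\right)\right) = \left(-3\right) \frac{1}{65} = - \frac{3}{65} \approx -0.046154$)
$v = - \frac{3}{65} \approx -0.046154$
$v 2 \left(l + 6\right) \left(7 - 4\right) \left(-93\right) = - \frac{3 \cdot 2 \left(10 + 6\right) \left(7 - 4\right)}{65} \left(-93\right) = - \frac{3 \cdot 2 \cdot 16 \cdot 3}{65} \left(-93\right) = - \frac{3 \cdot 2 \cdot 48}{65} \left(-93\right) = \left(- \frac{3}{65}\right) 96 \left(-93\right) = \left(- \frac{288}{65}\right) \left(-93\right) = \frac{26784}{65}$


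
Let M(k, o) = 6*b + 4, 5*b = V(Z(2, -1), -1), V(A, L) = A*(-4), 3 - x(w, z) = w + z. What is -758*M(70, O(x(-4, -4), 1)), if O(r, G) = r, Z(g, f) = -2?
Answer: -51544/5 ≈ -10309.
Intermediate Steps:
x(w, z) = 3 - w - z (x(w, z) = 3 - (w + z) = 3 + (-w - z) = 3 - w - z)
V(A, L) = -4*A
b = 8/5 (b = (-4*(-2))/5 = (⅕)*8 = 8/5 ≈ 1.6000)
M(k, o) = 68/5 (M(k, o) = 6*(8/5) + 4 = 48/5 + 4 = 68/5)
-758*M(70, O(x(-4, -4), 1)) = -758*68/5 = -51544/5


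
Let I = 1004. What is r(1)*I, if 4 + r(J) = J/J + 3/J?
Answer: 0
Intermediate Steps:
r(J) = -3 + 3/J (r(J) = -4 + (J/J + 3/J) = -4 + (1 + 3/J) = -3 + 3/J)
r(1)*I = (-3 + 3/1)*1004 = (-3 + 3*1)*1004 = (-3 + 3)*1004 = 0*1004 = 0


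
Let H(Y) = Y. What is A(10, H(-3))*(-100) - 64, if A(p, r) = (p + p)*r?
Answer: 5936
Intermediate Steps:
A(p, r) = 2*p*r (A(p, r) = (2*p)*r = 2*p*r)
A(10, H(-3))*(-100) - 64 = (2*10*(-3))*(-100) - 64 = -60*(-100) - 64 = 6000 - 64 = 5936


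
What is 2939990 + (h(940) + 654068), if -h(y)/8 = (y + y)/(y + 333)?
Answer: 4575220794/1273 ≈ 3.5940e+6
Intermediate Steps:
h(y) = -16*y/(333 + y) (h(y) = -8*(y + y)/(y + 333) = -8*2*y/(333 + y) = -16*y/(333 + y))
2939990 + (h(940) + 654068) = 2939990 + (-16*940/(333 + 940) + 654068) = 2939990 + (-16*940/1273 + 654068) = 2939990 + (-16*940*1/1273 + 654068) = 2939990 + (-15040/1273 + 654068) = 2939990 + 832613524/1273 = 4575220794/1273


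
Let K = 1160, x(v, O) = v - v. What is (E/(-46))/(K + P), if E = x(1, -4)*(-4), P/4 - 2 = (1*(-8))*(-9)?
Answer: 0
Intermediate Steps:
x(v, O) = 0
P = 296 (P = 8 + 4*((1*(-8))*(-9)) = 8 + 4*(-8*(-9)) = 8 + 4*72 = 8 + 288 = 296)
E = 0 (E = 0*(-4) = 0)
(E/(-46))/(K + P) = (0/(-46))/(1160 + 296) = (0*(-1/46))/1456 = (1/1456)*0 = 0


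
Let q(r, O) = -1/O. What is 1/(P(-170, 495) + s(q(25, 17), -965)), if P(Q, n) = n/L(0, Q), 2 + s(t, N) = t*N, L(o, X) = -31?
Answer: 527/20446 ≈ 0.025775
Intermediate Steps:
s(t, N) = -2 + N*t (s(t, N) = -2 + t*N = -2 + N*t)
P(Q, n) = -n/31 (P(Q, n) = n/(-31) = n*(-1/31) = -n/31)
1/(P(-170, 495) + s(q(25, 17), -965)) = 1/(-1/31*495 + (-2 - (-965)/17)) = 1/(-495/31 + (-2 - (-965)/17)) = 1/(-495/31 + (-2 - 965*(-1/17))) = 1/(-495/31 + (-2 + 965/17)) = 1/(-495/31 + 931/17) = 1/(20446/527) = 527/20446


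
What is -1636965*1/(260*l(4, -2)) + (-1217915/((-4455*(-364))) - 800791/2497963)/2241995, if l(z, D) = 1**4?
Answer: -439837674816516778223/69859646017851690 ≈ -6296.0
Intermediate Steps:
l(z, D) = 1
-1636965*1/(260*l(4, -2)) + (-1217915/((-4455*(-364))) - 800791/2497963)/2241995 = -1636965/(-130*1*(-2)) + (-1217915/((-4455*(-364))) - 800791/2497963)/2241995 = -1636965/((-130*(-2))) + (-1217915/1621620 - 800791*1/2497963)*(1/2241995) = -1636965/260 + (-1217915*1/1621620 - 800791/2497963)*(1/2241995) = -1636965*1/260 + (-243583/324324 - 800791/2497963)*(1/2241995) = -327393/52 - 5137142377/4793783148*1/2241995 = -327393/52 - 5137142377/10747637848900260 = -439837674816516778223/69859646017851690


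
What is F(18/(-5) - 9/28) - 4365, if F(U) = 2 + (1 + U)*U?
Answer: -85290259/19600 ≈ -4351.5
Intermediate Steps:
F(U) = 2 + U*(1 + U)
F(18/(-5) - 9/28) - 4365 = (2 + (18/(-5) - 9/28) + (18/(-5) - 9/28)²) - 4365 = (2 + (18*(-⅕) - 9*1/28) + (18*(-⅕) - 9*1/28)²) - 4365 = (2 + (-18/5 - 9/28) + (-18/5 - 9/28)²) - 4365 = (2 - 549/140 + (-549/140)²) - 4365 = (2 - 549/140 + 301401/19600) - 4365 = 263741/19600 - 4365 = -85290259/19600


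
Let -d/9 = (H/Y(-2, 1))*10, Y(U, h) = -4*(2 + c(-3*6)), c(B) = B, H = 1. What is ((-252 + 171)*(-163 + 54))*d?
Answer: -397305/32 ≈ -12416.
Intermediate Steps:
Y(U, h) = 64 (Y(U, h) = -4*(2 - 3*6) = -4*(2 - 18) = -4*(-16) = 64)
d = -45/32 (d = -9*1/64*10 = -9*1*(1/64)*10 = -9*10/64 = -9*5/32 = -45/32 ≈ -1.4063)
((-252 + 171)*(-163 + 54))*d = ((-252 + 171)*(-163 + 54))*(-45/32) = -81*(-109)*(-45/32) = 8829*(-45/32) = -397305/32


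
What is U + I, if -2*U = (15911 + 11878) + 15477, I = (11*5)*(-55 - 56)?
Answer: -27738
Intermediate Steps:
I = -6105 (I = 55*(-111) = -6105)
U = -21633 (U = -((15911 + 11878) + 15477)/2 = -(27789 + 15477)/2 = -1/2*43266 = -21633)
U + I = -21633 - 6105 = -27738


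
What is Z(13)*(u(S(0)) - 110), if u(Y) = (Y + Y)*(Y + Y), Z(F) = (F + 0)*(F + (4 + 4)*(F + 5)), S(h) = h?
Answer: -224510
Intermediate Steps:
Z(F) = F*(40 + 9*F) (Z(F) = F*(F + 8*(5 + F)) = F*(F + (40 + 8*F)) = F*(40 + 9*F))
u(Y) = 4*Y**2 (u(Y) = (2*Y)*(2*Y) = 4*Y**2)
Z(13)*(u(S(0)) - 110) = (13*(40 + 9*13))*(4*0**2 - 110) = (13*(40 + 117))*(4*0 - 110) = (13*157)*(0 - 110) = 2041*(-110) = -224510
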